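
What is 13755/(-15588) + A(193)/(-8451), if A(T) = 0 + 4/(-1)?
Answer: -12909017/14637132 ≈ -0.88194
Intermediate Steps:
A(T) = -4 (A(T) = 0 + 4*(-1) = 0 - 4 = -4)
13755/(-15588) + A(193)/(-8451) = 13755/(-15588) - 4/(-8451) = 13755*(-1/15588) - 4*(-1/8451) = -4585/5196 + 4/8451 = -12909017/14637132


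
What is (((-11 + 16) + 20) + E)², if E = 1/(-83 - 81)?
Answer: 16801801/26896 ≈ 624.70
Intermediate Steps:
E = -1/164 (E = 1/(-164) = -1/164 ≈ -0.0060976)
(((-11 + 16) + 20) + E)² = (((-11 + 16) + 20) - 1/164)² = ((5 + 20) - 1/164)² = (25 - 1/164)² = (4099/164)² = 16801801/26896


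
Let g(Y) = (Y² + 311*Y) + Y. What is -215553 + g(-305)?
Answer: -217688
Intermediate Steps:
g(Y) = Y² + 312*Y
-215553 + g(-305) = -215553 - 305*(312 - 305) = -215553 - 305*7 = -215553 - 2135 = -217688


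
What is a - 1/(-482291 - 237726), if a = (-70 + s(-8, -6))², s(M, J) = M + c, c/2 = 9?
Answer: 2592061201/720017 ≈ 3600.0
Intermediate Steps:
c = 18 (c = 2*9 = 18)
s(M, J) = 18 + M (s(M, J) = M + 18 = 18 + M)
a = 3600 (a = (-70 + (18 - 8))² = (-70 + 10)² = (-60)² = 3600)
a - 1/(-482291 - 237726) = 3600 - 1/(-482291 - 237726) = 3600 - 1/(-720017) = 3600 - 1*(-1/720017) = 3600 + 1/720017 = 2592061201/720017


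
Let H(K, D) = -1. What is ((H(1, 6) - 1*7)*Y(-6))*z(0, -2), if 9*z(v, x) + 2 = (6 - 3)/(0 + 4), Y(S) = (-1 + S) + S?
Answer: -130/9 ≈ -14.444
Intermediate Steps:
Y(S) = -1 + 2*S
z(v, x) = -5/36 (z(v, x) = -2/9 + ((6 - 3)/(0 + 4))/9 = -2/9 + (3/4)/9 = -2/9 + (3*(¼))/9 = -2/9 + (⅑)*(¾) = -2/9 + 1/12 = -5/36)
((H(1, 6) - 1*7)*Y(-6))*z(0, -2) = ((-1 - 1*7)*(-1 + 2*(-6)))*(-5/36) = ((-1 - 7)*(-1 - 12))*(-5/36) = -8*(-13)*(-5/36) = 104*(-5/36) = -130/9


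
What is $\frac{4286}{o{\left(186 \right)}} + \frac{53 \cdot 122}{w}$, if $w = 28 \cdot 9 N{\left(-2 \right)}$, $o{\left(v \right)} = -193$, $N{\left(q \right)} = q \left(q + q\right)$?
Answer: $- \frac{3696319}{194544} \approx -19.0$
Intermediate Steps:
$N{\left(q \right)} = 2 q^{2}$ ($N{\left(q \right)} = q 2 q = 2 q^{2}$)
$w = 2016$ ($w = 28 \cdot 9 \cdot 2 \left(-2\right)^{2} = 252 \cdot 2 \cdot 4 = 252 \cdot 8 = 2016$)
$\frac{4286}{o{\left(186 \right)}} + \frac{53 \cdot 122}{w} = \frac{4286}{-193} + \frac{53 \cdot 122}{2016} = 4286 \left(- \frac{1}{193}\right) + 6466 \cdot \frac{1}{2016} = - \frac{4286}{193} + \frac{3233}{1008} = - \frac{3696319}{194544}$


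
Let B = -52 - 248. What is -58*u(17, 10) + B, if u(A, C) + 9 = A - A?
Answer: 222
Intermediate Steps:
B = -300
u(A, C) = -9 (u(A, C) = -9 + (A - A) = -9 + 0 = -9)
-58*u(17, 10) + B = -58*(-9) - 300 = 522 - 300 = 222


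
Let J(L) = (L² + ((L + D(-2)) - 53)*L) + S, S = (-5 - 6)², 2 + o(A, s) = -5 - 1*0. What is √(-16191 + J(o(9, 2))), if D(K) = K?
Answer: I*√15587 ≈ 124.85*I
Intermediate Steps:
o(A, s) = -7 (o(A, s) = -2 + (-5 - 1*0) = -2 + (-5 + 0) = -2 - 5 = -7)
S = 121 (S = (-11)² = 121)
J(L) = 121 + L² + L*(-55 + L) (J(L) = (L² + ((L - 2) - 53)*L) + 121 = (L² + ((-2 + L) - 53)*L) + 121 = (L² + (-55 + L)*L) + 121 = (L² + L*(-55 + L)) + 121 = 121 + L² + L*(-55 + L))
√(-16191 + J(o(9, 2))) = √(-16191 + (121 - 55*(-7) + 2*(-7)²)) = √(-16191 + (121 + 385 + 2*49)) = √(-16191 + (121 + 385 + 98)) = √(-16191 + 604) = √(-15587) = I*√15587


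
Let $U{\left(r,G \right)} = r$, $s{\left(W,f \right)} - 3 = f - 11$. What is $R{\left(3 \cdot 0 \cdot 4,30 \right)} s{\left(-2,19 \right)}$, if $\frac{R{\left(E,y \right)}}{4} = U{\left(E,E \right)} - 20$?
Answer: $-880$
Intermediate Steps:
$s{\left(W,f \right)} = -8 + f$ ($s{\left(W,f \right)} = 3 + \left(f - 11\right) = 3 + \left(-11 + f\right) = -8 + f$)
$R{\left(E,y \right)} = -80 + 4 E$ ($R{\left(E,y \right)} = 4 \left(E - 20\right) = 4 \left(-20 + E\right) = -80 + 4 E$)
$R{\left(3 \cdot 0 \cdot 4,30 \right)} s{\left(-2,19 \right)} = \left(-80 + 4 \cdot 3 \cdot 0 \cdot 4\right) \left(-8 + 19\right) = \left(-80 + 4 \cdot 0 \cdot 4\right) 11 = \left(-80 + 4 \cdot 0\right) 11 = \left(-80 + 0\right) 11 = \left(-80\right) 11 = -880$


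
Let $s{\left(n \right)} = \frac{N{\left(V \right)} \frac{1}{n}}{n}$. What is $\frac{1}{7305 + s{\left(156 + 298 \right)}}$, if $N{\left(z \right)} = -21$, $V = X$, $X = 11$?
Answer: $\frac{206116}{1505677359} \approx 0.00013689$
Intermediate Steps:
$V = 11$
$s{\left(n \right)} = - \frac{21}{n^{2}}$ ($s{\left(n \right)} = \frac{\left(-21\right) \frac{1}{n}}{n} = - \frac{21}{n^{2}}$)
$\frac{1}{7305 + s{\left(156 + 298 \right)}} = \frac{1}{7305 - \frac{21}{\left(156 + 298\right)^{2}}} = \frac{1}{7305 - \frac{21}{206116}} = \frac{1}{\frac{1505677359}{206116}} = \frac{206116}{1505677359}$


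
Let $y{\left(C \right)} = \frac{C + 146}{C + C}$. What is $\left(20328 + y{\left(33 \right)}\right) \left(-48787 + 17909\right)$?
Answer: $- \frac{20716467053}{33} \approx -6.2777 \cdot 10^{8}$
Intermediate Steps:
$y{\left(C \right)} = \frac{146 + C}{2 C}$
$\left(20328 + y{\left(33 \right)}\right) \left(-48787 + 17909\right) = \left(20328 + \frac{146 + 33}{2 \cdot 33}\right) \left(-48787 + 17909\right) = \left(20328 + \frac{1}{2} \cdot \frac{1}{33} \cdot 179\right) \left(-30878\right) = \left(20328 + \frac{179}{66}\right) \left(-30878\right) = \frac{1341827}{66} \left(-30878\right) = - \frac{20716467053}{33}$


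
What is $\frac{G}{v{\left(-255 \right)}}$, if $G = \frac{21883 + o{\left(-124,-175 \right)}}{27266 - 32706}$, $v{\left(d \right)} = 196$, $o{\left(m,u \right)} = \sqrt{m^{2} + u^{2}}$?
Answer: $- \frac{21883}{1066240} - \frac{\sqrt{46001}}{1066240} \approx -0.020725$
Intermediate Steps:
$G = - \frac{21883}{5440} - \frac{\sqrt{46001}}{5440}$ ($G = \frac{21883 + \sqrt{\left(-124\right)^{2} + \left(-175\right)^{2}}}{27266 - 32706} = \frac{21883 + \sqrt{15376 + 30625}}{-5440} = \left(21883 + \sqrt{46001}\right) \left(- \frac{1}{5440}\right) = - \frac{21883}{5440} - \frac{\sqrt{46001}}{5440} \approx -4.062$)
$\frac{G}{v{\left(-255 \right)}} = \frac{- \frac{21883}{5440} - \frac{\sqrt{46001}}{5440}}{196} = \left(- \frac{21883}{5440} - \frac{\sqrt{46001}}{5440}\right) \frac{1}{196} = - \frac{21883}{1066240} - \frac{\sqrt{46001}}{1066240}$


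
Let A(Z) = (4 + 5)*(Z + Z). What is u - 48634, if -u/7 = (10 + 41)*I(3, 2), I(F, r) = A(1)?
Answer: -55060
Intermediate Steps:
A(Z) = 18*Z (A(Z) = 9*(2*Z) = 18*Z)
I(F, r) = 18 (I(F, r) = 18*1 = 18)
u = -6426 (u = -7*(10 + 41)*18 = -357*18 = -7*918 = -6426)
u - 48634 = -6426 - 48634 = -55060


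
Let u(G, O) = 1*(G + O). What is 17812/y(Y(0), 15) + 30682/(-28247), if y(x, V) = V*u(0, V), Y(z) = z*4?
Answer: 496232114/6355575 ≈ 78.078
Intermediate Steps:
u(G, O) = G + O
Y(z) = 4*z
y(x, V) = V**2 (y(x, V) = V*(0 + V) = V*V = V**2)
17812/y(Y(0), 15) + 30682/(-28247) = 17812/(15**2) + 30682/(-28247) = 17812/225 + 30682*(-1/28247) = 17812*(1/225) - 30682/28247 = 17812/225 - 30682/28247 = 496232114/6355575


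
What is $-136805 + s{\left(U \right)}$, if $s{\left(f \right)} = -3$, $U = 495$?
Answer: $-136808$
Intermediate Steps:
$-136805 + s{\left(U \right)} = -136805 - 3 = -136808$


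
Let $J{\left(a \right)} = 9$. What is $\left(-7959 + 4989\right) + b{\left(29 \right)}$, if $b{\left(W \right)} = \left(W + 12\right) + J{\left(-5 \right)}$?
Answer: $-2920$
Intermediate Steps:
$b{\left(W \right)} = 21 + W$ ($b{\left(W \right)} = \left(W + 12\right) + 9 = \left(12 + W\right) + 9 = 21 + W$)
$\left(-7959 + 4989\right) + b{\left(29 \right)} = \left(-7959 + 4989\right) + \left(21 + 29\right) = -2970 + 50 = -2920$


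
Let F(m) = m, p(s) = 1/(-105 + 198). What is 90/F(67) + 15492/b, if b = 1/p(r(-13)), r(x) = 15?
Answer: 348778/2077 ≈ 167.92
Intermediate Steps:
p(s) = 1/93
b = 93 (b = 1/(1/93) = 93)
90/F(67) + 15492/b = 90/67 + 15492/93 = 90*(1/67) + 15492*(1/93) = 90/67 + 5164/31 = 348778/2077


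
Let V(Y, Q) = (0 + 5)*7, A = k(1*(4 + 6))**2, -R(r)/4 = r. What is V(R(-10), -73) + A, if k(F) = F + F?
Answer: 435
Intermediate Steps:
R(r) = -4*r
k(F) = 2*F
A = 400 (A = (2*(1*(4 + 6)))**2 = (2*(1*10))**2 = (2*10)**2 = 20**2 = 400)
V(Y, Q) = 35 (V(Y, Q) = 5*7 = 35)
V(R(-10), -73) + A = 35 + 400 = 435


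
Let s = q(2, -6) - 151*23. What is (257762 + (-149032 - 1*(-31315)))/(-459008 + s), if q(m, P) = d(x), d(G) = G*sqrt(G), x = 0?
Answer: -140045/462481 ≈ -0.30281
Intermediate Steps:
d(G) = G**(3/2)
q(m, P) = 0 (q(m, P) = 0**(3/2) = 0)
s = -3473 (s = 0 - 151*23 = 0 - 3473 = -3473)
(257762 + (-149032 - 1*(-31315)))/(-459008 + s) = (257762 + (-149032 - 1*(-31315)))/(-459008 - 3473) = (257762 + (-149032 + 31315))/(-462481) = (257762 - 117717)*(-1/462481) = 140045*(-1/462481) = -140045/462481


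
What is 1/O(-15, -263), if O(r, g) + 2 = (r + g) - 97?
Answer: -1/377 ≈ -0.0026525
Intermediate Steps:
O(r, g) = -99 + g + r (O(r, g) = -2 + ((r + g) - 97) = -2 + ((g + r) - 97) = -2 + (-97 + g + r) = -99 + g + r)
1/O(-15, -263) = 1/(-99 - 263 - 15) = 1/(-377) = -1/377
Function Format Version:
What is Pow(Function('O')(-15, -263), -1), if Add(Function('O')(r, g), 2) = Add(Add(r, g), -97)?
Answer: Rational(-1, 377) ≈ -0.0026525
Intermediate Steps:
Function('O')(r, g) = Add(-99, g, r) (Function('O')(r, g) = Add(-2, Add(Add(r, g), -97)) = Add(-2, Add(Add(g, r), -97)) = Add(-2, Add(-97, g, r)) = Add(-99, g, r))
Pow(Function('O')(-15, -263), -1) = Pow(Add(-99, -263, -15), -1) = Pow(-377, -1) = Rational(-1, 377)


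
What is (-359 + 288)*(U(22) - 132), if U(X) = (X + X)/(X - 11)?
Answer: 9088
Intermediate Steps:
U(X) = 2*X/(-11 + X) (U(X) = (2*X)/(-11 + X) = 2*X/(-11 + X))
(-359 + 288)*(U(22) - 132) = (-359 + 288)*(2*22/(-11 + 22) - 132) = -71*(2*22/11 - 132) = -71*(2*22*(1/11) - 132) = -71*(4 - 132) = -71*(-128) = 9088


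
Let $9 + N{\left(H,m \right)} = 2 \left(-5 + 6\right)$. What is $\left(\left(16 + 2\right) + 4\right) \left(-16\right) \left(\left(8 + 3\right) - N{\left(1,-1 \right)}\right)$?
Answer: $-6336$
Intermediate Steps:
$N{\left(H,m \right)} = -7$ ($N{\left(H,m \right)} = -9 + 2 \left(-5 + 6\right) = -9 + 2 \cdot 1 = -9 + 2 = -7$)
$\left(\left(16 + 2\right) + 4\right) \left(-16\right) \left(\left(8 + 3\right) - N{\left(1,-1 \right)}\right) = \left(\left(16 + 2\right) + 4\right) \left(-16\right) \left(\left(8 + 3\right) - -7\right) = \left(18 + 4\right) \left(-16\right) \left(11 + 7\right) = 22 \left(-16\right) 18 = \left(-352\right) 18 = -6336$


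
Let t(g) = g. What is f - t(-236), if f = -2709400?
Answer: -2709164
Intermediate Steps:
f - t(-236) = -2709400 - 1*(-236) = -2709400 + 236 = -2709164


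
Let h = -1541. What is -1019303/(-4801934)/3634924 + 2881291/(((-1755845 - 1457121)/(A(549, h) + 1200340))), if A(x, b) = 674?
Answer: -30200679779329175657482243/28040622822947772728 ≈ -1.0770e+6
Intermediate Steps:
-1019303/(-4801934)/3634924 + 2881291/(((-1755845 - 1457121)/(A(549, h) + 1200340))) = -1019303/(-4801934)/3634924 + 2881291/(((-1755845 - 1457121)/(674 + 1200340))) = -1019303*(-1/4801934)*(1/3634924) + 2881291/((-3212966/1201014)) = (1019303/4801934)*(1/3634924) + 2881291/((-3212966*1/1201014)) = 1019303/17454665143016 + 2881291/(-1606483/600507) = 1019303/17454665143016 + 2881291*(-600507/1606483) = 1019303/17454665143016 - 1730235414537/1606483 = -30200679779329175657482243/28040622822947772728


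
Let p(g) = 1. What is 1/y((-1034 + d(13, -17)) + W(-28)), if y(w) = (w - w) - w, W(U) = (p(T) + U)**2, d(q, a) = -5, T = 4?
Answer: 1/310 ≈ 0.0032258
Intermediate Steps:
W(U) = (1 + U)**2
y(w) = -w (y(w) = 0 - w = -w)
1/y((-1034 + d(13, -17)) + W(-28)) = 1/(-((-1034 - 5) + (1 - 28)**2)) = 1/(-(-1039 + (-27)**2)) = 1/(-(-1039 + 729)) = 1/(-1*(-310)) = 1/310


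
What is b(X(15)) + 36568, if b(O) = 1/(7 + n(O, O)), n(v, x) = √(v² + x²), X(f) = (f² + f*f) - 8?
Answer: 14286349665/390679 + 442*√2/390679 ≈ 36568.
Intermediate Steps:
X(f) = -8 + 2*f² (X(f) = (f² + f²) - 8 = 2*f² - 8 = -8 + 2*f²)
b(O) = 1/(7 + √2*√(O²)) (b(O) = 1/(7 + √(O² + O²)) = 1/(7 + √(2*O²)) = 1/(7 + √2*√(O²)))
b(X(15)) + 36568 = 1/(7 + √2*√((-8 + 2*15²)²)) + 36568 = 1/(7 + √2*√((-8 + 2*225)²)) + 36568 = 1/(7 + √2*√((-8 + 450)²)) + 36568 = 1/(7 + √2*√(442²)) + 36568 = 1/(7 + √2*√195364) + 36568 = 1/(7 + √2*442) + 36568 = 1/(7 + 442*√2) + 36568 = 36568 + 1/(7 + 442*√2)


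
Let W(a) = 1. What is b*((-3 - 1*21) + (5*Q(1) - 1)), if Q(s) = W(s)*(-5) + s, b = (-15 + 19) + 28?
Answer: -1440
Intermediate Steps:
b = 32 (b = 4 + 28 = 32)
Q(s) = -5 + s (Q(s) = 1*(-5) + s = -5 + s)
b*((-3 - 1*21) + (5*Q(1) - 1)) = 32*((-3 - 1*21) + (5*(-5 + 1) - 1)) = 32*((-3 - 21) + (5*(-4) - 1)) = 32*(-24 + (-20 - 1)) = 32*(-24 - 21) = 32*(-45) = -1440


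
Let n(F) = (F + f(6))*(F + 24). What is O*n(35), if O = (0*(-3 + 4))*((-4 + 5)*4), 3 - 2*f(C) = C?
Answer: 0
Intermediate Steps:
f(C) = 3/2 - C/2
n(F) = (24 + F)*(-3/2 + F) (n(F) = (F + (3/2 - ½*6))*(F + 24) = (F + (3/2 - 3))*(24 + F) = (F - 3/2)*(24 + F) = (-3/2 + F)*(24 + F) = (24 + F)*(-3/2 + F))
O = 0 (O = (0*1)*(1*4) = 0*4 = 0)
O*n(35) = 0*(-36 + 35² + (45/2)*35) = 0*(-36 + 1225 + 1575/2) = 0*(3953/2) = 0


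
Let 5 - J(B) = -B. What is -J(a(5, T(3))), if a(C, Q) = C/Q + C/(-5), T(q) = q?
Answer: -17/3 ≈ -5.6667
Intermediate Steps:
a(C, Q) = -C/5 + C/Q (a(C, Q) = C/Q + C*(-1/5) = C/Q - C/5 = -C/5 + C/Q)
J(B) = 5 + B (J(B) = 5 - (-1)*B = 5 + B)
-J(a(5, T(3))) = -(5 + (-1/5*5 + 5/3)) = -(5 + (-1 + 5*(1/3))) = -(5 + (-1 + 5/3)) = -(5 + 2/3) = -1*17/3 = -17/3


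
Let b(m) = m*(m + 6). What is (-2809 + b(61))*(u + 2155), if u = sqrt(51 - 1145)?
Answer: 2754090 + 1278*I*sqrt(1094) ≈ 2.7541e+6 + 42271.0*I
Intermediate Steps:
b(m) = m*(6 + m)
u = I*sqrt(1094) (u = sqrt(-1094) = I*sqrt(1094) ≈ 33.076*I)
(-2809 + b(61))*(u + 2155) = (-2809 + 61*(6 + 61))*(I*sqrt(1094) + 2155) = (-2809 + 61*67)*(2155 + I*sqrt(1094)) = (-2809 + 4087)*(2155 + I*sqrt(1094)) = 1278*(2155 + I*sqrt(1094)) = 2754090 + 1278*I*sqrt(1094)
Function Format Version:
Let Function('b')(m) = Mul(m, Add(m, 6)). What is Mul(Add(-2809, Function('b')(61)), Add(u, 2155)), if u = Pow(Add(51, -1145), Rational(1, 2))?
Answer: Add(2754090, Mul(1278, I, Pow(1094, Rational(1, 2)))) ≈ Add(2.7541e+6, Mul(42271., I))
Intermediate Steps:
Function('b')(m) = Mul(m, Add(6, m))
u = Mul(I, Pow(1094, Rational(1, 2))) (u = Pow(-1094, Rational(1, 2)) = Mul(I, Pow(1094, Rational(1, 2))) ≈ Mul(33.076, I))
Mul(Add(-2809, Function('b')(61)), Add(u, 2155)) = Mul(Add(-2809, Mul(61, Add(6, 61))), Add(Mul(I, Pow(1094, Rational(1, 2))), 2155)) = Mul(Add(-2809, Mul(61, 67)), Add(2155, Mul(I, Pow(1094, Rational(1, 2))))) = Mul(Add(-2809, 4087), Add(2155, Mul(I, Pow(1094, Rational(1, 2))))) = Mul(1278, Add(2155, Mul(I, Pow(1094, Rational(1, 2))))) = Add(2754090, Mul(1278, I, Pow(1094, Rational(1, 2))))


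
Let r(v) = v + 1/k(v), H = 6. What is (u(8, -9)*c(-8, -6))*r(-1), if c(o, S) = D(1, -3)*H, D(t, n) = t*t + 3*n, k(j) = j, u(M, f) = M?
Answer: 768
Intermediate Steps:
D(t, n) = t² + 3*n
c(o, S) = -48 (c(o, S) = (1² + 3*(-3))*6 = (1 - 9)*6 = -8*6 = -48)
r(v) = v + 1/v
(u(8, -9)*c(-8, -6))*r(-1) = (8*(-48))*(-1 + 1/(-1)) = -384*(-1 - 1) = -384*(-2) = 768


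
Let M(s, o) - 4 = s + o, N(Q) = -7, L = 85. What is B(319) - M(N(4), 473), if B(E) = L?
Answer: -385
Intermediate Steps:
M(s, o) = 4 + o + s (M(s, o) = 4 + (s + o) = 4 + (o + s) = 4 + o + s)
B(E) = 85
B(319) - M(N(4), 473) = 85 - (4 + 473 - 7) = 85 - 1*470 = 85 - 470 = -385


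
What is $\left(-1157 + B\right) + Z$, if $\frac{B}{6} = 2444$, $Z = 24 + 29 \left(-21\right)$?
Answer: $12922$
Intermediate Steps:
$Z = -585$ ($Z = 24 - 609 = -585$)
$B = 14664$ ($B = 6 \cdot 2444 = 14664$)
$\left(-1157 + B\right) + Z = \left(-1157 + 14664\right) - 585 = 13507 - 585 = 12922$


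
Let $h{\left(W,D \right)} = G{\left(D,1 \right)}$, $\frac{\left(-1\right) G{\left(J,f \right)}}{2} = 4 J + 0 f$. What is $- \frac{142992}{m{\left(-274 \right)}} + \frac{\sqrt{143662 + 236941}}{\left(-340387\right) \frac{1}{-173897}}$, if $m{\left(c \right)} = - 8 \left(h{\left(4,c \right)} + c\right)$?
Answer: $\frac{8937}{959} + \frac{173897 \sqrt{380603}}{340387} \approx 324.5$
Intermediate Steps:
$G{\left(J,f \right)} = - 8 J$ ($G{\left(J,f \right)} = - 2 \left(4 J + 0 f\right) = - 2 \left(4 J + 0\right) = - 2 \cdot 4 J = - 8 J$)
$h{\left(W,D \right)} = - 8 D$
$m{\left(c \right)} = 56 c$ ($m{\left(c \right)} = - 8 \left(- 8 c + c\right) = - 8 \left(- 7 c\right) = 56 c$)
$- \frac{142992}{m{\left(-274 \right)}} + \frac{\sqrt{143662 + 236941}}{\left(-340387\right) \frac{1}{-173897}} = - \frac{142992}{56 \left(-274\right)} + \frac{\sqrt{143662 + 236941}}{\left(-340387\right) \frac{1}{-173897}} = - \frac{142992}{-15344} + \frac{\sqrt{380603}}{\left(-340387\right) \left(- \frac{1}{173897}\right)} = \left(-142992\right) \left(- \frac{1}{15344}\right) + \frac{\sqrt{380603}}{\frac{340387}{173897}} = \frac{8937}{959} + \sqrt{380603} \cdot \frac{173897}{340387} = \frac{8937}{959} + \frac{173897 \sqrt{380603}}{340387}$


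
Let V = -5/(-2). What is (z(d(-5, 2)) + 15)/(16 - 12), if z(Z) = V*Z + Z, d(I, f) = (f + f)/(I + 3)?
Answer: 2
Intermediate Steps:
V = 5/2 (V = -5*(-1/2) = 5/2 ≈ 2.5000)
d(I, f) = 2*f/(3 + I) (d(I, f) = (2*f)/(3 + I) = 2*f/(3 + I))
z(Z) = 7*Z/2 (z(Z) = 5*Z/2 + Z = 7*Z/2)
(z(d(-5, 2)) + 15)/(16 - 12) = (7*(2*2/(3 - 5))/2 + 15)/(16 - 12) = (7*(2*2/(-2))/2 + 15)/4 = (7*(2*2*(-1/2))/2 + 15)/4 = ((7/2)*(-2) + 15)/4 = (-7 + 15)/4 = (1/4)*8 = 2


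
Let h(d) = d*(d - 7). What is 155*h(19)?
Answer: 35340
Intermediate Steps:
h(d) = d*(-7 + d)
155*h(19) = 155*(19*(-7 + 19)) = 155*(19*12) = 155*228 = 35340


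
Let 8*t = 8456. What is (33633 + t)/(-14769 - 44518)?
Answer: -34690/59287 ≈ -0.58512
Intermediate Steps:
t = 1057 (t = (⅛)*8456 = 1057)
(33633 + t)/(-14769 - 44518) = (33633 + 1057)/(-14769 - 44518) = 34690/(-59287) = 34690*(-1/59287) = -34690/59287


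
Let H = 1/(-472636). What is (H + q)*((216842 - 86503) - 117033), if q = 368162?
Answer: 1157666009801243/236318 ≈ 4.8988e+9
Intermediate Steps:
H = -1/472636 ≈ -2.1158e-6
(H + q)*((216842 - 86503) - 117033) = (-1/472636 + 368162)*((216842 - 86503) - 117033) = 174006615031*(130339 - 117033)/472636 = (174006615031/472636)*13306 = 1157666009801243/236318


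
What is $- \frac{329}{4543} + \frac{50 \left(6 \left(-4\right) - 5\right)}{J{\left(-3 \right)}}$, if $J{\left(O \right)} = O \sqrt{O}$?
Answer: $- \frac{47}{649} - \frac{1450 i \sqrt{3}}{9} \approx -0.072419 - 279.05 i$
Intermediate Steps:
$J{\left(O \right)} = O^{\frac{3}{2}}$
$- \frac{329}{4543} + \frac{50 \left(6 \left(-4\right) - 5\right)}{J{\left(-3 \right)}} = - \frac{329}{4543} + \frac{50 \left(6 \left(-4\right) - 5\right)}{\left(-3\right)^{\frac{3}{2}}} = \left(-329\right) \frac{1}{4543} + \frac{50 \left(-24 - 5\right)}{\left(-3\right) i \sqrt{3}} = - \frac{47}{649} + 50 \left(-29\right) \frac{i \sqrt{3}}{9} = - \frac{47}{649} - 1450 \frac{i \sqrt{3}}{9} = - \frac{47}{649} - \frac{1450 i \sqrt{3}}{9}$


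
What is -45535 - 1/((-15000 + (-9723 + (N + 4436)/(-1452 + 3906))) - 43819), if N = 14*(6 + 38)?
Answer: -1276475186851/28032836 ≈ -45535.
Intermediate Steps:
N = 616 (N = 14*44 = 616)
-45535 - 1/((-15000 + (-9723 + (N + 4436)/(-1452 + 3906))) - 43819) = -45535 - 1/((-15000 + (-9723 + (616 + 4436)/(-1452 + 3906))) - 43819) = -45535 - 1/((-15000 + (-9723 + 5052/2454)) - 43819) = -45535 - 1/((-15000 + (-9723 + 5052*(1/2454))) - 43819) = -45535 - 1/((-15000 + (-9723 + 842/409)) - 43819) = -45535 - 1/((-15000 - 3975865/409) - 43819) = -45535 - 1/(-10110865/409 - 43819) = -45535 - 1/(-28032836/409) = -45535 - 1*(-409/28032836) = -45535 + 409/28032836 = -1276475186851/28032836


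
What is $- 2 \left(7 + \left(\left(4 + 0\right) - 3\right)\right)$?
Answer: $-16$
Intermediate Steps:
$- 2 \left(7 + \left(\left(4 + 0\right) - 3\right)\right) = - 2 \left(7 + \left(4 - 3\right)\right) = - 2 \left(7 + 1\right) = \left(-2\right) 8 = -16$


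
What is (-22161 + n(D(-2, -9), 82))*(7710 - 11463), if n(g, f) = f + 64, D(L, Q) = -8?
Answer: 82622295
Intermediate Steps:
n(g, f) = 64 + f
(-22161 + n(D(-2, -9), 82))*(7710 - 11463) = (-22161 + (64 + 82))*(7710 - 11463) = (-22161 + 146)*(-3753) = -22015*(-3753) = 82622295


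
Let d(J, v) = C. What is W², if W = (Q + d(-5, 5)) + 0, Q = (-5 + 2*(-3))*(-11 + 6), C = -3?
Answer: 2704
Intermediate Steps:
d(J, v) = -3
Q = 55 (Q = (-5 - 6)*(-5) = -11*(-5) = 55)
W = 52 (W = (55 - 3) + 0 = 52 + 0 = 52)
W² = 52² = 2704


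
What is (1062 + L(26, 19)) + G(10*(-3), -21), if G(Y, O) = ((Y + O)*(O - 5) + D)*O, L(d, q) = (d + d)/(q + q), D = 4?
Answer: -510466/19 ≈ -26867.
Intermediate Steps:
L(d, q) = d/q (L(d, q) = (2*d)/((2*q)) = (2*d)*(1/(2*q)) = d/q)
G(Y, O) = O*(4 + (-5 + O)*(O + Y)) (G(Y, O) = ((Y + O)*(O - 5) + 4)*O = ((O + Y)*(-5 + O) + 4)*O = ((-5 + O)*(O + Y) + 4)*O = (4 + (-5 + O)*(O + Y))*O = O*(4 + (-5 + O)*(O + Y)))
(1062 + L(26, 19)) + G(10*(-3), -21) = (1062 + 26/19) - 21*(4 + (-21)**2 - 5*(-21) - 50*(-3) - 210*(-3)) = (1062 + 26*(1/19)) - 21*(4 + 441 + 105 - 5*(-30) - 21*(-30)) = (1062 + 26/19) - 21*(4 + 441 + 105 + 150 + 630) = 20204/19 - 21*1330 = 20204/19 - 27930 = -510466/19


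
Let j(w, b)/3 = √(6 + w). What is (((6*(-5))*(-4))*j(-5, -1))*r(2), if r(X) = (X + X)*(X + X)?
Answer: 5760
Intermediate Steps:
j(w, b) = 3*√(6 + w)
r(X) = 4*X² (r(X) = (2*X)*(2*X) = 4*X²)
(((6*(-5))*(-4))*j(-5, -1))*r(2) = (((6*(-5))*(-4))*(3*√(6 - 5)))*(4*2²) = ((-30*(-4))*(3*√1))*(4*4) = (120*(3*1))*16 = (120*3)*16 = 360*16 = 5760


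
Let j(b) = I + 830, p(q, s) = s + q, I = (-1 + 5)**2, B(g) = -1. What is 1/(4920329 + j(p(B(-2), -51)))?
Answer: 1/4921175 ≈ 2.0320e-7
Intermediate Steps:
I = 16 (I = 4**2 = 16)
p(q, s) = q + s
j(b) = 846 (j(b) = 16 + 830 = 846)
1/(4920329 + j(p(B(-2), -51))) = 1/(4920329 + 846) = 1/4921175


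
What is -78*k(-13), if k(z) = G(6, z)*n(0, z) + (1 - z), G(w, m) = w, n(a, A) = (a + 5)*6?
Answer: -15132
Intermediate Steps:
n(a, A) = 30 + 6*a (n(a, A) = (5 + a)*6 = 30 + 6*a)
k(z) = 181 - z (k(z) = 6*(30 + 6*0) + (1 - z) = 6*(30 + 0) + (1 - z) = 6*30 + (1 - z) = 180 + (1 - z) = 181 - z)
-78*k(-13) = -78*(181 - 1*(-13)) = -78*(181 + 13) = -78*194 = -15132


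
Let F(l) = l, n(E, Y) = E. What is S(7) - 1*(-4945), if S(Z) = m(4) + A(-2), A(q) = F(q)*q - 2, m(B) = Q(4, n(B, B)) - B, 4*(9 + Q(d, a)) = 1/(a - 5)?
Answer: 19735/4 ≈ 4933.8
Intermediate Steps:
Q(d, a) = -9 + 1/(4*(-5 + a)) (Q(d, a) = -9 + 1/(4*(a - 5)) = -9 + 1/(4*(-5 + a)))
m(B) = -B + (181 - 36*B)/(4*(-5 + B)) (m(B) = (181 - 36*B)/(4*(-5 + B)) - B = -B + (181 - 36*B)/(4*(-5 + B)))
A(q) = -2 + q**2 (A(q) = q*q - 2 = q**2 - 2 = -2 + q**2)
S(Z) = -45/4 (S(Z) = (181/4 - 1*4**2 - 4*4)/(-5 + 4) + (-2 + (-2)**2) = (181/4 - 1*16 - 16)/(-1) + (-2 + 4) = -(181/4 - 16 - 16) + 2 = -1*53/4 + 2 = -53/4 + 2 = -45/4)
S(7) - 1*(-4945) = -45/4 - 1*(-4945) = -45/4 + 4945 = 19735/4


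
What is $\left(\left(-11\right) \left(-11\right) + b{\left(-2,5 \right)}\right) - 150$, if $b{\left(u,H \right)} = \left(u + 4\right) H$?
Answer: $-19$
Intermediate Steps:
$b{\left(u,H \right)} = H \left(4 + u\right)$ ($b{\left(u,H \right)} = \left(4 + u\right) H = H \left(4 + u\right)$)
$\left(\left(-11\right) \left(-11\right) + b{\left(-2,5 \right)}\right) - 150 = \left(\left(-11\right) \left(-11\right) + 5 \left(4 - 2\right)\right) - 150 = \left(121 + 5 \cdot 2\right) - 150 = \left(121 + 10\right) - 150 = 131 - 150 = -19$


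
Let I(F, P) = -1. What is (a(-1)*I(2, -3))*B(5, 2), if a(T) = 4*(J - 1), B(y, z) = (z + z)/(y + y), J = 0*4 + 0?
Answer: 8/5 ≈ 1.6000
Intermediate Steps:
J = 0 (J = 0 + 0 = 0)
B(y, z) = z/y (B(y, z) = (2*z)/((2*y)) = (2*z)*(1/(2*y)) = z/y)
a(T) = -4 (a(T) = 4*(0 - 1) = 4*(-1) = -4)
(a(-1)*I(2, -3))*B(5, 2) = (-4*(-1))*(2/5) = 4*(2*(⅕)) = 4*(⅖) = 8/5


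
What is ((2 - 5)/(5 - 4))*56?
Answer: -168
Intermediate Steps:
((2 - 5)/(5 - 4))*56 = -3/1*56 = -3*1*56 = -3*56 = -168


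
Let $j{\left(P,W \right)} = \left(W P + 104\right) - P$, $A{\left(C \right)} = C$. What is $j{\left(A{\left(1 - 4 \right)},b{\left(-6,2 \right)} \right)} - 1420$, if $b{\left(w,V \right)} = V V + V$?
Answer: $-1331$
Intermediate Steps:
$b{\left(w,V \right)} = V + V^{2}$ ($b{\left(w,V \right)} = V^{2} + V = V + V^{2}$)
$j{\left(P,W \right)} = 104 - P + P W$ ($j{\left(P,W \right)} = \left(P W + 104\right) - P = \left(104 + P W\right) - P = 104 - P + P W$)
$j{\left(A{\left(1 - 4 \right)},b{\left(-6,2 \right)} \right)} - 1420 = \left(104 - \left(1 - 4\right) + \left(1 - 4\right) 2 \left(1 + 2\right)\right) - 1420 = \left(104 - -3 - 3 \cdot 2 \cdot 3\right) - 1420 = \left(104 + 3 - 18\right) - 1420 = 89 - 1420 = -1331$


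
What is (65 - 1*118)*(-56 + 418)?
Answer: -19186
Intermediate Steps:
(65 - 1*118)*(-56 + 418) = (65 - 118)*362 = -53*362 = -19186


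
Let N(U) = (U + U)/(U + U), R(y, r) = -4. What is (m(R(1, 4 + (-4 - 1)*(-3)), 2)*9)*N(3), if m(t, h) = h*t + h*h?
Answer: -36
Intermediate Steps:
m(t, h) = h² + h*t (m(t, h) = h*t + h² = h² + h*t)
N(U) = 1 (N(U) = (2*U)/((2*U)) = (2*U)*(1/(2*U)) = 1)
(m(R(1, 4 + (-4 - 1)*(-3)), 2)*9)*N(3) = ((2*(2 - 4))*9)*1 = ((2*(-2))*9)*1 = -4*9*1 = -36*1 = -36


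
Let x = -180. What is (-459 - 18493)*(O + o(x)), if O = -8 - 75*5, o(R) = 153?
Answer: 4358960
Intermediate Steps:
O = -383 (O = -8 - 375 = -383)
(-459 - 18493)*(O + o(x)) = (-459 - 18493)*(-383 + 153) = -18952*(-230) = 4358960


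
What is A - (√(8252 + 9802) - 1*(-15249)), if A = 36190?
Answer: 20941 - 3*√2006 ≈ 20807.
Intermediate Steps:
A - (√(8252 + 9802) - 1*(-15249)) = 36190 - (√(8252 + 9802) - 1*(-15249)) = 36190 - (√18054 + 15249) = 36190 - (3*√2006 + 15249) = 36190 - (15249 + 3*√2006) = 36190 + (-15249 - 3*√2006) = 20941 - 3*√2006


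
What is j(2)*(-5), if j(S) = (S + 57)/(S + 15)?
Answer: -295/17 ≈ -17.353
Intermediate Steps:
j(S) = (57 + S)/(15 + S)
j(2)*(-5) = ((57 + 2)/(15 + 2))*(-5) = (59/17)*(-5) = -295/17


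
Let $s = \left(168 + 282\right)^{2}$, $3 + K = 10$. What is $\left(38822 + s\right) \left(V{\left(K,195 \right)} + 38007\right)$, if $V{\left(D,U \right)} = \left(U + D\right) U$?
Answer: $18677598834$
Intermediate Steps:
$K = 7$ ($K = -3 + 10 = 7$)
$s = 202500$ ($s = 450^{2} = 202500$)
$V{\left(D,U \right)} = U \left(D + U\right)$ ($V{\left(D,U \right)} = \left(D + U\right) U = U \left(D + U\right)$)
$\left(38822 + s\right) \left(V{\left(K,195 \right)} + 38007\right) = \left(38822 + 202500\right) \left(195 \left(7 + 195\right) + 38007\right) = 241322 \left(195 \cdot 202 + 38007\right) = 241322 \left(39390 + 38007\right) = 241322 \cdot 77397 = 18677598834$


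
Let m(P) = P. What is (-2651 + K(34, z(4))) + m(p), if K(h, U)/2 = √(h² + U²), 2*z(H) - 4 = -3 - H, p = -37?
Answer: -2688 + √4633 ≈ -2619.9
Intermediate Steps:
z(H) = ½ - H/2 (z(H) = 2 + (-3 - H)/2 = 2 + (-3/2 - H/2) = ½ - H/2)
K(h, U) = 2*√(U² + h²) (K(h, U) = 2*√(h² + U²) = 2*√(U² + h²))
(-2651 + K(34, z(4))) + m(p) = (-2651 + 2*√((½ - ½*4)² + 34²)) - 37 = (-2651 + 2*√((½ - 2)² + 1156)) - 37 = (-2651 + 2*√((-3/2)² + 1156)) - 37 = (-2651 + 2*√(9/4 + 1156)) - 37 = (-2651 + 2*√(4633/4)) - 37 = (-2651 + 2*(√4633/2)) - 37 = (-2651 + √4633) - 37 = -2688 + √4633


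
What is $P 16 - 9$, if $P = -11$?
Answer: $-185$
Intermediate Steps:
$P 16 - 9 = \left(-11\right) 16 - 9 = -176 - 9 = -185$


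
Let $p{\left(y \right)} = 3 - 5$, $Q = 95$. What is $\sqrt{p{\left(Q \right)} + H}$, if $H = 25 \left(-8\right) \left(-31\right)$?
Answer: $\sqrt{6198} \approx 78.727$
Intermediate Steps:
$p{\left(y \right)} = -2$ ($p{\left(y \right)} = 3 - 5 = -2$)
$H = 6200$ ($H = \left(-200\right) \left(-31\right) = 6200$)
$\sqrt{p{\left(Q \right)} + H} = \sqrt{-2 + 6200} = \sqrt{6198}$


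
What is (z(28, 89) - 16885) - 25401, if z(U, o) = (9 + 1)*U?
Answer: -42006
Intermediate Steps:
z(U, o) = 10*U
(z(28, 89) - 16885) - 25401 = (10*28 - 16885) - 25401 = (280 - 16885) - 25401 = -16605 - 25401 = -42006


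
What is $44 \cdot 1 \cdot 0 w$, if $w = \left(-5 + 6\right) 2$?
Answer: $0$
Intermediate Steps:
$w = 2$ ($w = 1 \cdot 2 = 2$)
$44 \cdot 1 \cdot 0 w = 44 \cdot 1 \cdot 0 \cdot 2 = 44 \cdot 0 \cdot 2 = 0 \cdot 2 = 0$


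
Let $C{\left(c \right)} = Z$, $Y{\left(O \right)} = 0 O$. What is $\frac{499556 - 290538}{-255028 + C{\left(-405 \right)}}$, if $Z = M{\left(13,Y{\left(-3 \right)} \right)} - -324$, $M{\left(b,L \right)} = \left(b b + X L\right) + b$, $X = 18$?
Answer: $- \frac{104509}{127261} \approx -0.82122$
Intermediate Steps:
$Y{\left(O \right)} = 0$
$M{\left(b,L \right)} = b + b^{2} + 18 L$ ($M{\left(b,L \right)} = \left(b b + 18 L\right) + b = \left(b^{2} + 18 L\right) + b = b + b^{2} + 18 L$)
$Z = 506$ ($Z = \left(13 + 13^{2} + 18 \cdot 0\right) - -324 = \left(13 + 169 + 0\right) + 324 = 182 + 324 = 506$)
$C{\left(c \right)} = 506$
$\frac{499556 - 290538}{-255028 + C{\left(-405 \right)}} = \frac{499556 - 290538}{-255028 + 506} = \frac{209018}{-254522} = 209018 \left(- \frac{1}{254522}\right) = - \frac{104509}{127261}$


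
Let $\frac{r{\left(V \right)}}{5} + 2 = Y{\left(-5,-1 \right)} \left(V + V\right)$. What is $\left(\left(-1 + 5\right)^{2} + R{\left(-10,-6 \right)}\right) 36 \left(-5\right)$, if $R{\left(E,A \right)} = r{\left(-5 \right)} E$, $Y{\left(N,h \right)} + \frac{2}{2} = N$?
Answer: $519120$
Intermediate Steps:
$Y{\left(N,h \right)} = -1 + N$
$r{\left(V \right)} = -10 - 60 V$ ($r{\left(V \right)} = -10 + 5 \left(-1 - 5\right) \left(V + V\right) = -10 + 5 \left(- 6 \cdot 2 V\right) = -10 + 5 \left(- 12 V\right) = -10 - 60 V$)
$R{\left(E,A \right)} = 290 E$ ($R{\left(E,A \right)} = \left(-10 - -300\right) E = \left(-10 + 300\right) E = 290 E$)
$\left(\left(-1 + 5\right)^{2} + R{\left(-10,-6 \right)}\right) 36 \left(-5\right) = \left(\left(-1 + 5\right)^{2} + 290 \left(-10\right)\right) 36 \left(-5\right) = \left(4^{2} - 2900\right) \left(-180\right) = \left(16 - 2900\right) \left(-180\right) = \left(-2884\right) \left(-180\right) = 519120$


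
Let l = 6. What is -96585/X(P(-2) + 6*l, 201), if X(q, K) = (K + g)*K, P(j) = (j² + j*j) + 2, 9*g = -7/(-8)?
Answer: -2318040/970093 ≈ -2.3895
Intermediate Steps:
g = 7/72 (g = (-7/(-8))/9 = (-7*(-⅛))/9 = (⅑)*(7/8) = 7/72 ≈ 0.097222)
P(j) = 2 + 2*j² (P(j) = (j² + j²) + 2 = 2*j² + 2 = 2 + 2*j²)
X(q, K) = K*(7/72 + K) (X(q, K) = (K + 7/72)*K = (7/72 + K)*K = K*(7/72 + K))
-96585/X(P(-2) + 6*l, 201) = -96585*24/(67*(7 + 72*201)) = -96585*24/(67*(7 + 14472)) = -96585/((1/72)*201*14479) = -96585/970093/24 = -96585*24/970093 = -2318040/970093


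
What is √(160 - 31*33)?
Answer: I*√863 ≈ 29.377*I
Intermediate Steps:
√(160 - 31*33) = √(160 - 1023) = √(-863) = I*√863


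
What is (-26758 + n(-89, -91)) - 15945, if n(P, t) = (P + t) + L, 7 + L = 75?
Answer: -42815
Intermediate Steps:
L = 68 (L = -7 + 75 = 68)
n(P, t) = 68 + P + t (n(P, t) = (P + t) + 68 = 68 + P + t)
(-26758 + n(-89, -91)) - 15945 = (-26758 + (68 - 89 - 91)) - 15945 = (-26758 - 112) - 15945 = -26870 - 15945 = -42815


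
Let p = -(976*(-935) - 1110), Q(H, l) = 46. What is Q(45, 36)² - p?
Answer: -911554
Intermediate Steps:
p = 913670 (p = -(-912560 - 1110) = -1*(-913670) = 913670)
Q(45, 36)² - p = 46² - 1*913670 = 2116 - 913670 = -911554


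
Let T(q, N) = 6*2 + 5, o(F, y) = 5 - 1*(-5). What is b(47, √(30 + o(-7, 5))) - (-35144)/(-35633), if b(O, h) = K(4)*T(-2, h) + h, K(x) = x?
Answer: 2387900/35633 + 2*√10 ≈ 73.338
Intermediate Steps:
o(F, y) = 10 (o(F, y) = 5 + 5 = 10)
T(q, N) = 17 (T(q, N) = 12 + 5 = 17)
b(O, h) = 68 + h (b(O, h) = 4*17 + h = 68 + h)
b(47, √(30 + o(-7, 5))) - (-35144)/(-35633) = (68 + √(30 + 10)) - (-35144)/(-35633) = (68 + √40) - (-35144)*(-1)/35633 = (68 + 2*√10) - 1*35144/35633 = (68 + 2*√10) - 35144/35633 = 2387900/35633 + 2*√10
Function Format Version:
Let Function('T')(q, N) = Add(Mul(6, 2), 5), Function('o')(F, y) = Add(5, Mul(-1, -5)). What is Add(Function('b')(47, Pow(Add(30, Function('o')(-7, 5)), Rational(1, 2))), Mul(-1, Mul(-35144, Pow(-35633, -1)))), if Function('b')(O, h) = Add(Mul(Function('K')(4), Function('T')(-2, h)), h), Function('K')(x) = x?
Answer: Add(Rational(2387900, 35633), Mul(2, Pow(10, Rational(1, 2)))) ≈ 73.338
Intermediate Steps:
Function('o')(F, y) = 10 (Function('o')(F, y) = Add(5, 5) = 10)
Function('T')(q, N) = 17 (Function('T')(q, N) = Add(12, 5) = 17)
Function('b')(O, h) = Add(68, h) (Function('b')(O, h) = Add(Mul(4, 17), h) = Add(68, h))
Add(Function('b')(47, Pow(Add(30, Function('o')(-7, 5)), Rational(1, 2))), Mul(-1, Mul(-35144, Pow(-35633, -1)))) = Add(Add(68, Pow(Add(30, 10), Rational(1, 2))), Mul(-1, Mul(-35144, Pow(-35633, -1)))) = Add(Add(68, Pow(40, Rational(1, 2))), Mul(-1, Mul(-35144, Rational(-1, 35633)))) = Add(Add(68, Mul(2, Pow(10, Rational(1, 2)))), Mul(-1, Rational(35144, 35633))) = Add(Add(68, Mul(2, Pow(10, Rational(1, 2)))), Rational(-35144, 35633)) = Add(Rational(2387900, 35633), Mul(2, Pow(10, Rational(1, 2))))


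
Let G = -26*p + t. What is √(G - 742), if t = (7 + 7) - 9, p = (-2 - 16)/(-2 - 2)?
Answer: I*√854 ≈ 29.223*I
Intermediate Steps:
p = 9/2 (p = -18/(-4) = -18*(-¼) = 9/2 ≈ 4.5000)
t = 5 (t = 14 - 9 = 5)
G = -112 (G = -26*9/2 + 5 = -117 + 5 = -112)
√(G - 742) = √(-112 - 742) = √(-854) = I*√854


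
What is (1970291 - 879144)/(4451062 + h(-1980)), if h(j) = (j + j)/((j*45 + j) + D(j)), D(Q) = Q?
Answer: 51283909/209199916 ≈ 0.24514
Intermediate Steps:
h(j) = 2/47 (h(j) = (j + j)/((j*45 + j) + j) = (2*j)/((45*j + j) + j) = (2*j)/(46*j + j) = (2*j)/((47*j)) = (2*j)*(1/(47*j)) = 2/47)
(1970291 - 879144)/(4451062 + h(-1980)) = (1970291 - 879144)/(4451062 + 2/47) = 1091147/(209199916/47) = 1091147*(47/209199916) = 51283909/209199916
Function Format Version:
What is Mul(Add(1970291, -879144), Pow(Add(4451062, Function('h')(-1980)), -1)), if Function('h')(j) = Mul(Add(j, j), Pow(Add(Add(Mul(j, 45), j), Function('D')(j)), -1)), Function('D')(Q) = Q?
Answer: Rational(51283909, 209199916) ≈ 0.24514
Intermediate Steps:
Function('h')(j) = Rational(2, 47) (Function('h')(j) = Mul(Add(j, j), Pow(Add(Add(Mul(j, 45), j), j), -1)) = Mul(Mul(2, j), Pow(Add(Add(Mul(45, j), j), j), -1)) = Mul(Mul(2, j), Pow(Add(Mul(46, j), j), -1)) = Mul(Mul(2, j), Pow(Mul(47, j), -1)) = Mul(Mul(2, j), Mul(Rational(1, 47), Pow(j, -1))) = Rational(2, 47))
Mul(Add(1970291, -879144), Pow(Add(4451062, Function('h')(-1980)), -1)) = Mul(Add(1970291, -879144), Pow(Add(4451062, Rational(2, 47)), -1)) = Mul(1091147, Pow(Rational(209199916, 47), -1)) = Mul(1091147, Rational(47, 209199916)) = Rational(51283909, 209199916)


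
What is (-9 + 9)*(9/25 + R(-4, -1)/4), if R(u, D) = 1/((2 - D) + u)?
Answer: 0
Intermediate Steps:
R(u, D) = 1/(2 + u - D)
(-9 + 9)*(9/25 + R(-4, -1)/4) = (-9 + 9)*(9/25 + 1/(2 - 4 - 1*(-1)*4)) = 0*(9*(1/25) + (¼)/(2 - 4 + 1)) = 0*(9/25 + (¼)/(-1)) = 0*(9/25 - 1*¼) = 0*(9/25 - ¼) = 0*(11/100) = 0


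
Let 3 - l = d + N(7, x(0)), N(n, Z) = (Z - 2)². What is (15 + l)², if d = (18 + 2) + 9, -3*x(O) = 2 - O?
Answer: 26569/81 ≈ 328.01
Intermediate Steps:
x(O) = -⅔ + O/3 (x(O) = -(2 - O)/3 = -⅔ + O/3)
N(n, Z) = (-2 + Z)²
d = 29 (d = 20 + 9 = 29)
l = -298/9 (l = 3 - (29 + (-2 + (-⅔ + (⅓)*0))²) = 3 - (29 + (-2 + (-⅔ + 0))²) = 3 - (29 + (-2 - ⅔)²) = 3 - (29 + (-8/3)²) = 3 - (29 + 64/9) = 3 - 1*325/9 = 3 - 325/9 = -298/9 ≈ -33.111)
(15 + l)² = (15 - 298/9)² = (-163/9)² = 26569/81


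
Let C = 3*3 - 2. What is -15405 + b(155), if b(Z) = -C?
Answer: -15412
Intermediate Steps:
C = 7 (C = 9 - 2 = 7)
b(Z) = -7 (b(Z) = -1*7 = -7)
-15405 + b(155) = -15405 - 7 = -15412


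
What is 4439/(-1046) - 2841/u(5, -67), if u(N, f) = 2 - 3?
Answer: 2967247/1046 ≈ 2836.8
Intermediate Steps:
u(N, f) = -1
4439/(-1046) - 2841/u(5, -67) = 4439/(-1046) - 2841/(-1) = 4439*(-1/1046) - 2841*(-1) = -4439/1046 + 2841 = 2967247/1046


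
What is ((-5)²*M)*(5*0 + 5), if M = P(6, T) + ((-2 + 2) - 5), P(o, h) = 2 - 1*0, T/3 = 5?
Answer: -375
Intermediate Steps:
T = 15 (T = 3*5 = 15)
P(o, h) = 2 (P(o, h) = 2 + 0 = 2)
M = -3 (M = 2 + ((-2 + 2) - 5) = 2 + (0 - 5) = 2 - 5 = -3)
((-5)²*M)*(5*0 + 5) = ((-5)²*(-3))*(5*0 + 5) = (25*(-3))*(0 + 5) = -75*5 = -375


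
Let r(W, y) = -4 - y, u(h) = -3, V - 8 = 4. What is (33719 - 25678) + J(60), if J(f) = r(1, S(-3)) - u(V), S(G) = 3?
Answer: 8037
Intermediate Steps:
V = 12 (V = 8 + 4 = 12)
J(f) = -4 (J(f) = (-4 - 1*3) - 1*(-3) = (-4 - 3) + 3 = -7 + 3 = -4)
(33719 - 25678) + J(60) = (33719 - 25678) - 4 = 8041 - 4 = 8037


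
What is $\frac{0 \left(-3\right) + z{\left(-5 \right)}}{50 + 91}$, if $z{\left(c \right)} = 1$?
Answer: $\frac{1}{141} \approx 0.0070922$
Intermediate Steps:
$\frac{0 \left(-3\right) + z{\left(-5 \right)}}{50 + 91} = \frac{0 \left(-3\right) + 1}{50 + 91} = \frac{0 + 1}{141} = 1 \cdot \frac{1}{141} = \frac{1}{141}$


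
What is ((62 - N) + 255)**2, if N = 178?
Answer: 19321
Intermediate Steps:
((62 - N) + 255)**2 = ((62 - 1*178) + 255)**2 = ((62 - 178) + 255)**2 = (-116 + 255)**2 = 139**2 = 19321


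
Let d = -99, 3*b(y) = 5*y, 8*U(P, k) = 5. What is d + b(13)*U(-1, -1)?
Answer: -2051/24 ≈ -85.458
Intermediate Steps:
U(P, k) = 5/8 (U(P, k) = (⅛)*5 = 5/8)
b(y) = 5*y/3 (b(y) = (5*y)/3 = 5*y/3)
d + b(13)*U(-1, -1) = -99 + ((5/3)*13)*(5/8) = -99 + (65/3)*(5/8) = -99 + 325/24 = -2051/24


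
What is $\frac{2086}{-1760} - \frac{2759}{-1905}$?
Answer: $\frac{88201}{335280} \approx 0.26307$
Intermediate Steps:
$\frac{2086}{-1760} - \frac{2759}{-1905} = 2086 \left(- \frac{1}{1760}\right) - - \frac{2759}{1905} = - \frac{1043}{880} + \frac{2759}{1905} = \frac{88201}{335280}$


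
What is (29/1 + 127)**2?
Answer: 24336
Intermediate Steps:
(29/1 + 127)**2 = (29*1 + 127)**2 = (29 + 127)**2 = 156**2 = 24336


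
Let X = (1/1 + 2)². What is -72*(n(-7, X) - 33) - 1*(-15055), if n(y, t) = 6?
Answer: 16999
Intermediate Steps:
X = 9 (X = (1 + 2)² = 3² = 9)
-72*(n(-7, X) - 33) - 1*(-15055) = -72*(6 - 33) - 1*(-15055) = -72*(-27) + 15055 = 1944 + 15055 = 16999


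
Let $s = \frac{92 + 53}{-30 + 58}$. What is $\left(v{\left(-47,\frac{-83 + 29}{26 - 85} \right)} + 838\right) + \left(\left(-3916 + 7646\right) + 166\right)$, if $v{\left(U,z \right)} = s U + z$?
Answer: $\frac{7419995}{1652} \approx 4491.5$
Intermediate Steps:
$s = \frac{145}{28} \approx 5.1786$
$v{\left(U,z \right)} = z + \frac{145 U}{28}$ ($v{\left(U,z \right)} = \frac{145 U}{28} + z = z + \frac{145 U}{28}$)
$\left(v{\left(-47,\frac{-83 + 29}{26 - 85} \right)} + 838\right) + \left(\left(-3916 + 7646\right) + 166\right) = \left(\left(\frac{-83 + 29}{26 - 85} + \frac{145}{28} \left(-47\right)\right) + 838\right) + \left(\left(-3916 + 7646\right) + 166\right) = \left(\left(- \frac{54}{-59} - \frac{6815}{28}\right) + 838\right) + \left(3730 + 166\right) = \left(\left(\left(-54\right) \left(- \frac{1}{59}\right) - \frac{6815}{28}\right) + 838\right) + 3896 = \left(\left(\frac{54}{59} - \frac{6815}{28}\right) + 838\right) + 3896 = \left(- \frac{400573}{1652} + 838\right) + 3896 = \frac{983803}{1652} + 3896 = \frac{7419995}{1652}$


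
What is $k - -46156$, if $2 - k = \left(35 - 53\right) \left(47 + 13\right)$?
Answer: $47238$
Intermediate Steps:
$k = 1082$ ($k = 2 - \left(35 - 53\right) \left(47 + 13\right) = 2 - \left(35 - 53\right) 60 = 2 - \left(-18\right) 60 = 2 - -1080 = 2 + 1080 = 1082$)
$k - -46156 = 1082 - -46156 = 1082 + 46156 = 47238$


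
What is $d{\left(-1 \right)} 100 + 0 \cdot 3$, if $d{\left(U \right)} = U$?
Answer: $-100$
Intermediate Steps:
$d{\left(-1 \right)} 100 + 0 \cdot 3 = \left(-1\right) 100 + 0 \cdot 3 = -100 + 0 = -100$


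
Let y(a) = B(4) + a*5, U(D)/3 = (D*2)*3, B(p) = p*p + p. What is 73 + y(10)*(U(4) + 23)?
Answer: 6723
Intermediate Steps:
B(p) = p + p² (B(p) = p² + p = p + p²)
U(D) = 18*D (U(D) = 3*((D*2)*3) = 3*((2*D)*3) = 3*(6*D) = 18*D)
y(a) = 20 + 5*a (y(a) = 4*(1 + 4) + a*5 = 4*5 + 5*a = 20 + 5*a)
73 + y(10)*(U(4) + 23) = 73 + (20 + 5*10)*(18*4 + 23) = 73 + (20 + 50)*(72 + 23) = 73 + 70*95 = 73 + 6650 = 6723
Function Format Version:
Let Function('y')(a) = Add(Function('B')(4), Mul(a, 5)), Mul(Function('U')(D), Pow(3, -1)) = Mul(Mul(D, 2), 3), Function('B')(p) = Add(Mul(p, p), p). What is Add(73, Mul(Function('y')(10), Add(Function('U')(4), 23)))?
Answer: 6723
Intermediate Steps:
Function('B')(p) = Add(p, Pow(p, 2)) (Function('B')(p) = Add(Pow(p, 2), p) = Add(p, Pow(p, 2)))
Function('U')(D) = Mul(18, D) (Function('U')(D) = Mul(3, Mul(Mul(D, 2), 3)) = Mul(3, Mul(Mul(2, D), 3)) = Mul(3, Mul(6, D)) = Mul(18, D))
Function('y')(a) = Add(20, Mul(5, a)) (Function('y')(a) = Add(Mul(4, Add(1, 4)), Mul(a, 5)) = Add(Mul(4, 5), Mul(5, a)) = Add(20, Mul(5, a)))
Add(73, Mul(Function('y')(10), Add(Function('U')(4), 23))) = Add(73, Mul(Add(20, Mul(5, 10)), Add(Mul(18, 4), 23))) = Add(73, Mul(Add(20, 50), Add(72, 23))) = Add(73, Mul(70, 95)) = Add(73, 6650) = 6723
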